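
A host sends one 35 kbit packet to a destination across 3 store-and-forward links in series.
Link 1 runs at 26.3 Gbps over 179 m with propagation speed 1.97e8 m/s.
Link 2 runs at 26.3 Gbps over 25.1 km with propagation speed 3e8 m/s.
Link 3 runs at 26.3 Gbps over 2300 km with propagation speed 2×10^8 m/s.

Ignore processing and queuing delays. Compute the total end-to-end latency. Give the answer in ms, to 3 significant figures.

L = 35000 bits.
Transmission delay per hop = L/R = 35000/26300000000 = 0.0013308 ms; 3 hops → 0.0039924 ms.
Propagation delays (d/s per hop): 0.000908629, 0.0836667, 11.5 ms; sum = 11.5846 ms.
End-to-end = 11.6 ms.

11.6 ms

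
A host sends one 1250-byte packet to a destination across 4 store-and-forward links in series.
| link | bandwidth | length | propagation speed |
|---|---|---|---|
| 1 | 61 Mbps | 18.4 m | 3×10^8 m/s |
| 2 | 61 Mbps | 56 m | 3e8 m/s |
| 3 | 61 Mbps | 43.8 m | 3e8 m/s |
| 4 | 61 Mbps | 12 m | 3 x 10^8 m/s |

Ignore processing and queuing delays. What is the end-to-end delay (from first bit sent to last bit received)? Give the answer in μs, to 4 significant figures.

656.2 μs

L = 1250 × 8 = 10000 bits.
Transmission delay per hop = L/R = 10000/61000000 = 163.934 μs; 4 hops → 655.738 μs.
Propagation delays (d/s per hop): 0.0613333, 0.186667, 0.146, 0.04 μs; sum = 0.434 μs.
End-to-end = 656.2 μs.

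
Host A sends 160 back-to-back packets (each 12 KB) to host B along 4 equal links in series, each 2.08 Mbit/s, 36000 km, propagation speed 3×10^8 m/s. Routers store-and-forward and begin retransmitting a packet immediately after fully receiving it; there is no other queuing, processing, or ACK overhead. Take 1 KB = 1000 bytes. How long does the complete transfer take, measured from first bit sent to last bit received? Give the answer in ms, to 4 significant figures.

8003 ms

Per-hop transmission t_tx = L/R = 96000/2080000 = 46.1538 ms.
Per-hop propagation t_prop = 36000000/300000000 = 120 ms.
Pipeline fill: first packet needs 4·t_tx to clear all hops; remaining 159 packets each add one t_tx.
Total = (4+160-1)·t_tx + 4·t_prop = 163·46.1538 + 4·120 = 8003 ms.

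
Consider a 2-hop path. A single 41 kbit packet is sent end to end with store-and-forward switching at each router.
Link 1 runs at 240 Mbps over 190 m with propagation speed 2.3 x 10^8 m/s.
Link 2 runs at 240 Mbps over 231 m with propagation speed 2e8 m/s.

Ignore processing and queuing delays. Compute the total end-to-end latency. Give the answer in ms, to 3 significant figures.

0.344 ms

L = 41000 bits.
Transmission delay per hop = L/R = 41000/240000000 = 0.170833 ms; 2 hops → 0.341667 ms.
Propagation delays (d/s per hop): 0.000826087, 0.001155 ms; sum = 0.00198109 ms.
End-to-end = 0.344 ms.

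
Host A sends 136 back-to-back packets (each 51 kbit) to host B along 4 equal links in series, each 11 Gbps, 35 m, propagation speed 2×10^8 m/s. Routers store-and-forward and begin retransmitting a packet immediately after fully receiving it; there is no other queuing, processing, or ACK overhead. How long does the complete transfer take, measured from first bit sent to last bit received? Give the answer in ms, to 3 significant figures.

Per-hop transmission t_tx = L/R = 51000/11000000000 = 0.00463636 ms.
Per-hop propagation t_prop = 35/200000000 = 0.000175 ms.
Pipeline fill: first packet needs 4·t_tx to clear all hops; remaining 135 packets each add one t_tx.
Total = (4+136-1)·t_tx + 4·t_prop = 139·0.00463636 + 4·0.000175 = 0.645 ms.

0.645 ms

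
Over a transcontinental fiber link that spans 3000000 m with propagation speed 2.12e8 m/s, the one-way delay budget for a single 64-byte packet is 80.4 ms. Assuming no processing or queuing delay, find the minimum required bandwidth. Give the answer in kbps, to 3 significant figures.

L = 512 bits.
Propagation delay = 3000000 / 212000000 = 14.1509 ms.
Transmission budget = 80.4 − 14.1509 = 66.2491 ms.
R ≥ L / t_tx = 512 bits / 0.0662491 s = 7.73 kbps.

7.73 kbps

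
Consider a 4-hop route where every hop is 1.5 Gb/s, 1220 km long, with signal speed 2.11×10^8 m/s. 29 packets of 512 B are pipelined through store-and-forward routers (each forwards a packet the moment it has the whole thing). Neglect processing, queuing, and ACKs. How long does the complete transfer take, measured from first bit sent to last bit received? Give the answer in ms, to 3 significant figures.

23.2 ms

Per-hop transmission t_tx = L/R = 4096/1500000000 = 0.00273067 ms.
Per-hop propagation t_prop = 1220000/211000000 = 5.78199 ms.
Pipeline fill: first packet needs 4·t_tx to clear all hops; remaining 28 packets each add one t_tx.
Total = (4+29-1)·t_tx + 4·t_prop = 32·0.00273067 + 4·5.78199 = 23.2 ms.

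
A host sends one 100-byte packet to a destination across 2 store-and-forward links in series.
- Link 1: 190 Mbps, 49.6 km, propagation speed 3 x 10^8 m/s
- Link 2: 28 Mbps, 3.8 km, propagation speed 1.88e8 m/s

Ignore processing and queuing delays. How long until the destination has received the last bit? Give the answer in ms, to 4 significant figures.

L = 100 × 8 = 800 bits.
Transmission delays (L/R per hop): 0.00421053, 0.0285714 ms; sum = 0.032782 ms.
Propagation delays (d/s per hop): 0.165333, 0.0202128 ms; sum = 0.185546 ms.
End-to-end = 0.2183 ms.

0.2183 ms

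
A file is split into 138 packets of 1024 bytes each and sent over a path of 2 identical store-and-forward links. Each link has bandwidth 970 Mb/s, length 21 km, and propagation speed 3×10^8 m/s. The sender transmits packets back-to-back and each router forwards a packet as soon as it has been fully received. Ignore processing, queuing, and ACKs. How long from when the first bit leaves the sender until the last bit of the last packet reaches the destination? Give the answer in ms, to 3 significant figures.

Per-hop transmission t_tx = L/R = 8192/970000000 = 0.00844536 ms.
Per-hop propagation t_prop = 21000/300000000 = 0.07 ms.
Pipeline fill: first packet needs 2·t_tx to clear all hops; remaining 137 packets each add one t_tx.
Total = (2+138-1)·t_tx + 2·t_prop = 139·0.00844536 + 2·0.07 = 1.31 ms.

1.31 ms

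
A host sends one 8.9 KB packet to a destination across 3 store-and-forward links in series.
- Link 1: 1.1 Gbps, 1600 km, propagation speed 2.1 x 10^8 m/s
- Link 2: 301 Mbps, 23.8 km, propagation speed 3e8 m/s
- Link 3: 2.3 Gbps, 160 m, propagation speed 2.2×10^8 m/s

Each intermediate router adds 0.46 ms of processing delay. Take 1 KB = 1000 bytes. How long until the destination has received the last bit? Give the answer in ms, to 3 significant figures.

L = 71200 bits.
Transmission delays (L/R per hop): 0.0647273, 0.236545, 0.0309565 ms; sum = 0.332229 ms.
Propagation delays (d/s per hop): 7.61905, 0.0793333, 0.000727273 ms; sum = 7.69911 ms.
Processing at 2 router(s): 2 × 0.46 ms = 0.92 ms.
End-to-end = 8.95 ms.

8.95 ms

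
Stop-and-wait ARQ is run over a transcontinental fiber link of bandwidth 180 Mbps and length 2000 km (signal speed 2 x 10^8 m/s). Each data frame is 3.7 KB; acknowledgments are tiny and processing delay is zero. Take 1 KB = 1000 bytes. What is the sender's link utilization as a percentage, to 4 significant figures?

t_tx = L/R = 29600/180000000 = 0.000164444 s.
t_prop = 2000000/200000000 = 0.01 s; RTT = 0.02 s.
Cycle = t_tx + RTT = 0.0201644 s.
Utilization = t_tx / cycle = 0.000164444/0.0201644 = 0.8155 %.

0.8155 %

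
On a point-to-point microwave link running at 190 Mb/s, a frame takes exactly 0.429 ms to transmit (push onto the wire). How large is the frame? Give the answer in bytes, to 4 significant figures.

L = R × t_tx = 190000000 b/s × 0.000429 s = 81510 bits.
In bytes: 81510 / 8 = 10190 bytes.

10190 bytes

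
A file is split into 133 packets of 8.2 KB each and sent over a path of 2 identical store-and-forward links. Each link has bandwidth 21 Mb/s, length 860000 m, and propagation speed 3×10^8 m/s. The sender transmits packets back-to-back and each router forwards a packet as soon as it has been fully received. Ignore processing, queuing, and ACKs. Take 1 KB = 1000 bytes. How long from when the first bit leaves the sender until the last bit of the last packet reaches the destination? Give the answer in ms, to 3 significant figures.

424 ms

Per-hop transmission t_tx = L/R = 65600/21000000 = 3.12381 ms.
Per-hop propagation t_prop = 860000/300000000 = 2.86667 ms.
Pipeline fill: first packet needs 2·t_tx to clear all hops; remaining 132 packets each add one t_tx.
Total = (2+133-1)·t_tx + 2·t_prop = 134·3.12381 + 2·2.86667 = 424 ms.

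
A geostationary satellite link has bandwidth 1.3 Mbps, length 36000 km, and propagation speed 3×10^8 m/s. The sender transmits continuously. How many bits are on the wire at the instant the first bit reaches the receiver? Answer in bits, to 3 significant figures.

Propagation delay = 36000000 / 300000000 = 0.12 s.
BDP = R × t_prop = 1300000 × 0.12 = 156000 bits.

156000 bits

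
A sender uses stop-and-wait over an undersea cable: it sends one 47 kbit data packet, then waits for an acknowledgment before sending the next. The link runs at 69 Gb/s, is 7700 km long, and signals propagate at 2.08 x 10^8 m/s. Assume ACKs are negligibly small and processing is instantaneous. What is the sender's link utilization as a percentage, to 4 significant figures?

0.0009200 %

t_tx = L/R = 47000/69000000000 = 6.81159e-07 s.
t_prop = 7700000/208000000 = 0.0370192 s; RTT = 0.0740385 s.
Cycle = t_tx + RTT = 0.0740391 s.
Utilization = t_tx / cycle = 6.81159e-07/0.0740391 = 0.0009200 %.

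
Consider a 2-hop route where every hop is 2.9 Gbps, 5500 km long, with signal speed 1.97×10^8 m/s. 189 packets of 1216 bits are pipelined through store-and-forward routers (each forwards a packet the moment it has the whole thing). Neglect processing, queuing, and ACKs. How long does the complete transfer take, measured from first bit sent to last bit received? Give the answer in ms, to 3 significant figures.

55.9 ms

Per-hop transmission t_tx = L/R = 1216/2900000000 = 0.00041931 ms.
Per-hop propagation t_prop = 5500000/197000000 = 27.9188 ms.
Pipeline fill: first packet needs 2·t_tx to clear all hops; remaining 188 packets each add one t_tx.
Total = (2+189-1)·t_tx + 2·t_prop = 190·0.00041931 + 2·27.9188 = 55.9 ms.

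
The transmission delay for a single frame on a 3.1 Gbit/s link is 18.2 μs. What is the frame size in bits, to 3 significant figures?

56400 bits

L = R × t_tx = 3100000000 b/s × 1.82e-05 s = 56420 bits.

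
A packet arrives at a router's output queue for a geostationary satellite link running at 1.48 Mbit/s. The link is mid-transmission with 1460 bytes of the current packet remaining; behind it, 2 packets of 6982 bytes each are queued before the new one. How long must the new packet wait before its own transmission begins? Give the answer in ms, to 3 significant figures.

83.4 ms

Each queued packet: L/R = 55856/1480000 = 37.7405 ms.
2 queued → 75.4811 ms.
Plus remaining 11680 bits of current packet: 7.89189 ms.
Queuing delay = 83.4 ms.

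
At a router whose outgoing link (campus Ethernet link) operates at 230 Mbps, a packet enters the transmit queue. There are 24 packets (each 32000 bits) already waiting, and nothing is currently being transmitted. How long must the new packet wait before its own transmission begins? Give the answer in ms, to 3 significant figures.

Each queued packet: L/R = 32000/230000000 = 0.13913 ms.
24 queued → 3.33913 ms.
Queuing delay = 3.34 ms.

3.34 ms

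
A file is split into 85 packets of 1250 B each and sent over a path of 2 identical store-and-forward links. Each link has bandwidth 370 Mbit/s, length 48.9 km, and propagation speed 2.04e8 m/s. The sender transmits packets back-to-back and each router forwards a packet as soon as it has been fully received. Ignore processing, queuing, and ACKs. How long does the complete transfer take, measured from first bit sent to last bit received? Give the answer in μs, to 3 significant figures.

2800 μs

Per-hop transmission t_tx = L/R = 10000/370000000 = 27.027 μs.
Per-hop propagation t_prop = 48900/204000000 = 239.706 μs.
Pipeline fill: first packet needs 2·t_tx to clear all hops; remaining 84 packets each add one t_tx.
Total = (2+85-1)·t_tx + 2·t_prop = 86·27.027 + 2·239.706 = 2800 μs.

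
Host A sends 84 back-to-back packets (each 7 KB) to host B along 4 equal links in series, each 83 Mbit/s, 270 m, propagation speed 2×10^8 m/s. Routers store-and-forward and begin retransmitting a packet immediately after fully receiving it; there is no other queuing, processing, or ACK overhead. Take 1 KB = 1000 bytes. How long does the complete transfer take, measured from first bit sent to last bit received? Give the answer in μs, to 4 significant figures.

58700 μs

Per-hop transmission t_tx = L/R = 56000/83000000 = 674.699 μs.
Per-hop propagation t_prop = 270/200000000 = 1.35 μs.
Pipeline fill: first packet needs 4·t_tx to clear all hops; remaining 83 packets each add one t_tx.
Total = (4+84-1)·t_tx + 4·t_prop = 87·674.699 + 4·1.35 = 58700 μs.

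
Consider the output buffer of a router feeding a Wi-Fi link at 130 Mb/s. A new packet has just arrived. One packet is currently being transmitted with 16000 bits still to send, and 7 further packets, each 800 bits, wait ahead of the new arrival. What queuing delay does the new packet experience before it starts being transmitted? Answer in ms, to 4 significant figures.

Each queued packet: L/R = 800/130000000 = 0.00615385 ms.
7 queued → 0.0430769 ms.
Plus remaining 16000 bits of current packet: 0.123077 ms.
Queuing delay = 0.1662 ms.

0.1662 ms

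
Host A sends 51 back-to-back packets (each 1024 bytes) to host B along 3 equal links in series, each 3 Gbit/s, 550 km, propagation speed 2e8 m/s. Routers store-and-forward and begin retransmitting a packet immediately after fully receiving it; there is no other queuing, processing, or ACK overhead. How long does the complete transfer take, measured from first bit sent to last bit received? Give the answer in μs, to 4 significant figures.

8395 μs

Per-hop transmission t_tx = L/R = 8192/3000000000 = 2.73067 μs.
Per-hop propagation t_prop = 550000/200000000 = 2750 μs.
Pipeline fill: first packet needs 3·t_tx to clear all hops; remaining 50 packets each add one t_tx.
Total = (3+51-1)·t_tx + 3·t_prop = 53·2.73067 + 3·2750 = 8395 μs.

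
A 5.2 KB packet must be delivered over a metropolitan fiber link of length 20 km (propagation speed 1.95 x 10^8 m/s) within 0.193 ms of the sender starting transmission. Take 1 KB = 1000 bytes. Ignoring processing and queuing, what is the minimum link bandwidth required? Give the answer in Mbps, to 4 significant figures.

L = 41600 bits.
Propagation delay = 20000 / 195000000 = 0.102564 ms.
Transmission budget = 0.193 − 0.102564 = 0.0904359 ms.
R ≥ L / t_tx = 41600 bits / 9.04359e-05 s = 460.0 Mbps.

460.0 Mbps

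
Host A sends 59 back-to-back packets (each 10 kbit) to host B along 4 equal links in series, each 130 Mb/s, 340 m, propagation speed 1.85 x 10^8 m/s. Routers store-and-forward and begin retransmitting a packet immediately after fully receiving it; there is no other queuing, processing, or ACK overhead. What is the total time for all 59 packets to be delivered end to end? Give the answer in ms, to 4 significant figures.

Per-hop transmission t_tx = L/R = 10000/130000000 = 0.0769231 ms.
Per-hop propagation t_prop = 340/185000000 = 0.00183784 ms.
Pipeline fill: first packet needs 4·t_tx to clear all hops; remaining 58 packets each add one t_tx.
Total = (4+59-1)·t_tx + 4·t_prop = 62·0.0769231 + 4·0.00183784 = 4.777 ms.

4.777 ms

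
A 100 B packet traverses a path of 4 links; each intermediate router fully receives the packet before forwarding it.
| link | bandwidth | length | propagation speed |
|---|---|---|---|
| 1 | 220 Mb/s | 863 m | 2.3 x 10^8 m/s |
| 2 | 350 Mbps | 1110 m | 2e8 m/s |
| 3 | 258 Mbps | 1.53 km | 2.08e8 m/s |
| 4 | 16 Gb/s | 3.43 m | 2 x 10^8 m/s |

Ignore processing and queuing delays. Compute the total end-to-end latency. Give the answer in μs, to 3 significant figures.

25.7 μs

L = 100 × 8 = 800 bits.
Transmission delays (L/R per hop): 3.63636, 2.28571, 3.10078, 0.05 μs; sum = 9.07285 μs.
Propagation delays (d/s per hop): 3.75217, 5.55, 7.35577, 0.01715 μs; sum = 16.6751 μs.
End-to-end = 25.7 μs.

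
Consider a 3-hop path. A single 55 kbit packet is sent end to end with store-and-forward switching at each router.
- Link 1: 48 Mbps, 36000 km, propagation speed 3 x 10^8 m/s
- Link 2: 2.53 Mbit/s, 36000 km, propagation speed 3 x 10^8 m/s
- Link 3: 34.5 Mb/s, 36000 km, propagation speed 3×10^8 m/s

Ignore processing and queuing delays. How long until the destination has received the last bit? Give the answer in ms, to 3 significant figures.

L = 55000 bits.
Transmission delays (L/R per hop): 1.14583, 21.7391, 1.5942 ms; sum = 24.4792 ms.
Propagation delays (d/s per hop): 120, 120, 120 ms; sum = 360 ms.
End-to-end = 384 ms.

384 ms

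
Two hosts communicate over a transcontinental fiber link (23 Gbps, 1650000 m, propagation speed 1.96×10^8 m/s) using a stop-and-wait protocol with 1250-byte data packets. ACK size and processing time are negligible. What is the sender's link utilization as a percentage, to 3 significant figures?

t_tx = L/R = 10000/23000000000 = 4.34783e-07 s.
t_prop = 1650000/196000000 = 0.00841837 s; RTT = 0.0168367 s.
Cycle = t_tx + RTT = 0.0168372 s.
Utilization = t_tx / cycle = 4.34783e-07/0.0168372 = 0.00258 %.

0.00258 %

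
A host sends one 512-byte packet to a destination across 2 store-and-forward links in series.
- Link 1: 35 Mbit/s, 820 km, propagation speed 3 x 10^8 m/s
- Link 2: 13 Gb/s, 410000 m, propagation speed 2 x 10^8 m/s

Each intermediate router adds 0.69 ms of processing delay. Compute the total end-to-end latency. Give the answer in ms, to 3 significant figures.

5.59 ms

L = 512 × 8 = 4096 bits.
Transmission delays (L/R per hop): 0.117029, 0.000315077 ms; sum = 0.117344 ms.
Propagation delays (d/s per hop): 2.73333, 2.05 ms; sum = 4.78333 ms.
Processing at 1 router(s): 1 × 0.69 ms = 0.69 ms.
End-to-end = 5.59 ms.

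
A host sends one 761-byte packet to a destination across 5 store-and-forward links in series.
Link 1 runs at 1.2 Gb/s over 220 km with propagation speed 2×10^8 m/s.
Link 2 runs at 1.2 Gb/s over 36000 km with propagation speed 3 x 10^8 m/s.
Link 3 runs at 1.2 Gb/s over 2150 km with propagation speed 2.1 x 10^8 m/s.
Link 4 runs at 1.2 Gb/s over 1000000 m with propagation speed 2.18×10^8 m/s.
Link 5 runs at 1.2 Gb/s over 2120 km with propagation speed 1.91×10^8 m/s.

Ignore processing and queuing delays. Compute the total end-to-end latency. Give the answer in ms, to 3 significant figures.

L = 761 × 8 = 6088 bits.
Transmission delay per hop = L/R = 6088/1200000000 = 0.00507333 ms; 5 hops → 0.0253667 ms.
Propagation delays (d/s per hop): 1.1, 120, 10.2381, 4.58716, 11.0995 ms; sum = 147.025 ms.
End-to-end = 147 ms.

147 ms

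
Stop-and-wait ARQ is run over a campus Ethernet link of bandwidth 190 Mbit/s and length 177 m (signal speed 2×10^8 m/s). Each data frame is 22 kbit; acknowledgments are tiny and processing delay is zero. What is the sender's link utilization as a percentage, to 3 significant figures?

98.5 %

t_tx = L/R = 22000/190000000 = 0.000115789 s.
t_prop = 177/200000000 = 8.85e-07 s; RTT = 1.77e-06 s.
Cycle = t_tx + RTT = 0.000117559 s.
Utilization = t_tx / cycle = 0.000115789/0.000117559 = 98.5 %.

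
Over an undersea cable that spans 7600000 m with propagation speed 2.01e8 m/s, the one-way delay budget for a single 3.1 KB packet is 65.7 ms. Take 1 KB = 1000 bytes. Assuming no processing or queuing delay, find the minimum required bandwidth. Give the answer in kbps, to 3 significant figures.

L = 24800 bits.
Propagation delay = 7600000 / 2.01e+08 = 37.8109 ms.
Transmission budget = 65.7 − 37.8109 = 27.8891 ms.
R ≥ L / t_tx = 24800 bits / 0.0278891 s = 889 kbps.

889 kbps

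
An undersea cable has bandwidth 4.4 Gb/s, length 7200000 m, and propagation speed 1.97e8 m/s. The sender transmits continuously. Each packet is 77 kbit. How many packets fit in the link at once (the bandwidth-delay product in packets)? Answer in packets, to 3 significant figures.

Propagation delay = 7200000 / 197000000 = 0.0365482 s.
BDP = R × t_prop = 4400000000 × 0.0365482 = 160812000 bits.
In packets of 77000 bits: 2090 packets.

2090 packets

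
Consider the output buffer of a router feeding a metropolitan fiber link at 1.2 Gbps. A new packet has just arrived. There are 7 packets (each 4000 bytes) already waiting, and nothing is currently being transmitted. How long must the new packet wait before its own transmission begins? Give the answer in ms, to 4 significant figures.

Each queued packet: L/R = 32000/1200000000 = 0.0266667 ms.
7 queued → 0.186667 ms.
Queuing delay = 0.1867 ms.

0.1867 ms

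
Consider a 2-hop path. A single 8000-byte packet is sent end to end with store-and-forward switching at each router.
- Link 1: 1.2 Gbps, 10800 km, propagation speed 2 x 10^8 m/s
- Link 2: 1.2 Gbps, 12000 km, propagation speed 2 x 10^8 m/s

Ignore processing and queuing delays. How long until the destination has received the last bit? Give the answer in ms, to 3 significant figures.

114 ms

L = 8000 × 8 = 64000 bits.
Transmission delay per hop = L/R = 64000/1200000000 = 0.0533333 ms; 2 hops → 0.106667 ms.
Propagation delays (d/s per hop): 54, 60 ms; sum = 114 ms.
End-to-end = 114 ms.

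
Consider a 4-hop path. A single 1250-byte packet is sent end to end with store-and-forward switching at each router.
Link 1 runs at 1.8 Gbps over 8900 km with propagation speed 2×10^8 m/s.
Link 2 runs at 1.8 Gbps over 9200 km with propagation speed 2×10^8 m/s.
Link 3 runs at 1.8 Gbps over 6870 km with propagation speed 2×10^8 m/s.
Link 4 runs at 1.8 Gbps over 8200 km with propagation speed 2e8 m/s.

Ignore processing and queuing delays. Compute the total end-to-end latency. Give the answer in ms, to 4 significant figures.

165.9 ms

L = 1250 × 8 = 10000 bits.
Transmission delay per hop = L/R = 10000/1800000000 = 0.00555556 ms; 4 hops → 0.0222222 ms.
Propagation delays (d/s per hop): 44.5, 46, 34.35, 41 ms; sum = 165.85 ms.
End-to-end = 165.9 ms.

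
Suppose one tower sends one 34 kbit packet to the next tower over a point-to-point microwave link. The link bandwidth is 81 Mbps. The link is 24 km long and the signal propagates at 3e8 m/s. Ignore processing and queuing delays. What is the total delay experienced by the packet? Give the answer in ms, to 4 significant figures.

0.4998 ms

L = 34000 bits.
Transmission delay = L/R = 34000 / 81000000 = 0.419753 ms.
Propagation delay = d/s = 24000 m / 300000000 m/s = 0.08 ms.
Total = 0.4998 ms.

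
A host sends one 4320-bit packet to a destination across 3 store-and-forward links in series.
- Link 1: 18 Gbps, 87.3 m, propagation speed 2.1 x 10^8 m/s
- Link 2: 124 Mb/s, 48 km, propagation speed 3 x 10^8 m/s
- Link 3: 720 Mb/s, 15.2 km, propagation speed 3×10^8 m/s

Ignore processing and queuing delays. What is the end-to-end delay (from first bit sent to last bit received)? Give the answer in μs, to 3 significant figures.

Transmission delays (L/R per hop): 0.24, 34.8387, 6 μs; sum = 41.0787 μs.
Propagation delays (d/s per hop): 0.415714, 160, 50.6667 μs; sum = 211.082 μs.
End-to-end = 252 μs.

252 μs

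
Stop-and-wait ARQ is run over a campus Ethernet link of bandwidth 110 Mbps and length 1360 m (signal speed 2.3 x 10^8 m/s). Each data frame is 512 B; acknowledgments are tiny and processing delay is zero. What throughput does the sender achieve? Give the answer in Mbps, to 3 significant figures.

t_tx = L/R = 4096/110000000 = 3.72364e-05 s.
t_prop = 1360/2.3e+08 = 5.91304e-06 s; RTT = 1.18261e-05 s.
Cycle = t_tx + RTT = 4.90625e-05 s.
Throughput = L / cycle = 4096 / 4.90625e-05 = 83.5 Mbps.

83.5 Mbps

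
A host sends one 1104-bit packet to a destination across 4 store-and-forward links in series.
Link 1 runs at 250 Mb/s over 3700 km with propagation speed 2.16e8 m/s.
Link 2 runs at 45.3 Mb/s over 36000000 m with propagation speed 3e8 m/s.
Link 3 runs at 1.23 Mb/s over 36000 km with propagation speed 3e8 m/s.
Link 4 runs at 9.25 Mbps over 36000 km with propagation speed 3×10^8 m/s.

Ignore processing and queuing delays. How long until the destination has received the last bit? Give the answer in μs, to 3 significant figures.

378000 μs

Transmission delays (L/R per hop): 4.416, 24.3709, 897.561, 119.351 μs; sum = 1045.7 μs.
Propagation delays (d/s per hop): 17129.6, 120000, 120000, 120000 μs; sum = 377130 μs.
End-to-end = 378000 μs.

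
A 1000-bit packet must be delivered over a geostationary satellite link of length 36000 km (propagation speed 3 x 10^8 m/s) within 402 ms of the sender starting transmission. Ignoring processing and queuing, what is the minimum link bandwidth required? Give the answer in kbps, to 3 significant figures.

3.55 kbps

Propagation delay = 36000000 / 300000000 = 120 ms.
Transmission budget = 402 − 120 = 282 ms.
R ≥ L / t_tx = 1000 bits / 0.282 s = 3.55 kbps.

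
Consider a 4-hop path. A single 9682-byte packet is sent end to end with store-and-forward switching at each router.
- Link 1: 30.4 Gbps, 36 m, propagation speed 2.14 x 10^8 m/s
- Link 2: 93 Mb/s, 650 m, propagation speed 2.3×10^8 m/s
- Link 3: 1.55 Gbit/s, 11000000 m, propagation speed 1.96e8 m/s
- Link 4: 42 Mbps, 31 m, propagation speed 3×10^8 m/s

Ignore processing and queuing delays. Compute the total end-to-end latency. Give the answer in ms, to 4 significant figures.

58.86 ms

L = 9682 × 8 = 77456 bits.
Transmission delays (L/R per hop): 0.00254789, 0.83286, 0.0499716, 1.84419 ms; sum = 2.72957 ms.
Propagation delays (d/s per hop): 0.000168224, 0.00282609, 56.1224, 0.000103333 ms; sum = 56.1255 ms.
End-to-end = 58.86 ms.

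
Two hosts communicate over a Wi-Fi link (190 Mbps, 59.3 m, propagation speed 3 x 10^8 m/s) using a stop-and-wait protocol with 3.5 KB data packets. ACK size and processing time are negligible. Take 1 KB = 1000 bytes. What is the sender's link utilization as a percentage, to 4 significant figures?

99.73 %

t_tx = L/R = 28000/190000000 = 0.000147368 s.
t_prop = 59.3/300000000 = 1.97667e-07 s; RTT = 3.95333e-07 s.
Cycle = t_tx + RTT = 0.000147764 s.
Utilization = t_tx / cycle = 0.000147368/0.000147764 = 99.73 %.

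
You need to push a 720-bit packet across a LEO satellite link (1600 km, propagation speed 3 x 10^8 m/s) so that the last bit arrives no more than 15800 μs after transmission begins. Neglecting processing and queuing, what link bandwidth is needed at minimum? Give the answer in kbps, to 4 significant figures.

68.79 kbps

Propagation delay = 1600000 / 300000000 = 5333.33 μs.
Transmission budget = 15800 − 5333.33 = 10466.7 μs.
R ≥ L / t_tx = 720 bits / 0.0104667 s = 68.79 kbps.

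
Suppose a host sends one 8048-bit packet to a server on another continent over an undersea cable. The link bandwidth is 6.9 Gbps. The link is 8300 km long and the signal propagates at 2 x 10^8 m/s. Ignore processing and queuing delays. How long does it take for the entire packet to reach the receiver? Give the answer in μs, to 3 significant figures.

41500 μs

Transmission delay = L/R = 8048 / 6900000000 = 1.16638 μs.
Propagation delay = d/s = 8300000 m / 200000000 m/s = 41500 μs.
Total = 41500 μs.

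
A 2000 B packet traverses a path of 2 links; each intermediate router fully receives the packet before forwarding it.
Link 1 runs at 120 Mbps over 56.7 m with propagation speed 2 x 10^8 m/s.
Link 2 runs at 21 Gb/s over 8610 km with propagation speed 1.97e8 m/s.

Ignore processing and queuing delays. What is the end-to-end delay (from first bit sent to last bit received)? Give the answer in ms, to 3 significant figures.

43.8 ms

L = 2000 × 8 = 16000 bits.
Transmission delays (L/R per hop): 0.133333, 0.000761905 ms; sum = 0.134095 ms.
Propagation delays (d/s per hop): 0.0002835, 43.7056 ms; sum = 43.7059 ms.
End-to-end = 43.8 ms.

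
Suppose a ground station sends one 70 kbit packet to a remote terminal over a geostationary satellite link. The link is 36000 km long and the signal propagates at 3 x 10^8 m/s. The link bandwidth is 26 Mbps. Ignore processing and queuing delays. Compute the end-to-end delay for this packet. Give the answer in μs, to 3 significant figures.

123000 μs

L = 70000 bits.
Transmission delay = L/R = 70000 / 26000000 = 2692.31 μs.
Propagation delay = d/s = 36000000 m / 300000000 m/s = 120000 μs.
Total = 123000 μs.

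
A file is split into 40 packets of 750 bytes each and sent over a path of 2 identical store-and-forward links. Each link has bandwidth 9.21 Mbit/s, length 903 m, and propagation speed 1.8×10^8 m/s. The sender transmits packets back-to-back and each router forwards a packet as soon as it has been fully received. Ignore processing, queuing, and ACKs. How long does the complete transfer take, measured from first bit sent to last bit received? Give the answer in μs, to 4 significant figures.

Per-hop transmission t_tx = L/R = 6000/9210000 = 651.466 μs.
Per-hop propagation t_prop = 903/180000000 = 5.01667 μs.
Pipeline fill: first packet needs 2·t_tx to clear all hops; remaining 39 packets each add one t_tx.
Total = (2+40-1)·t_tx + 2·t_prop = 41·651.466 + 2·5.01667 = 26720 μs.

26720 μs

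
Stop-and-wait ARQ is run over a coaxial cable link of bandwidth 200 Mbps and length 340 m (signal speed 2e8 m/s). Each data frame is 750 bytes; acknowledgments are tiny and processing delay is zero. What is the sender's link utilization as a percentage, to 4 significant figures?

89.82 %

t_tx = L/R = 6000/200000000 = 3e-05 s.
t_prop = 340/200000000 = 1.7e-06 s; RTT = 3.4e-06 s.
Cycle = t_tx + RTT = 3.34e-05 s.
Utilization = t_tx / cycle = 3e-05/3.34e-05 = 89.82 %.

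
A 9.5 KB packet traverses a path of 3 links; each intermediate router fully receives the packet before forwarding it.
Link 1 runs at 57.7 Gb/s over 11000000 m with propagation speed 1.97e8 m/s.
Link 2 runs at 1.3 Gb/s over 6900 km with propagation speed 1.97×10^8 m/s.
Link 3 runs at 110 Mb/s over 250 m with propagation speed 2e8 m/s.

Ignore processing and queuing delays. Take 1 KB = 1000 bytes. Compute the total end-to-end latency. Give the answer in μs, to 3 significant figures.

L = 76000 bits.
Transmission delays (L/R per hop): 1.31716, 58.4615, 690.909 μs; sum = 750.688 μs.
Propagation delays (d/s per hop): 55837.6, 35025.4, 1.25 μs; sum = 90864.2 μs.
End-to-end = 91600 μs.

91600 μs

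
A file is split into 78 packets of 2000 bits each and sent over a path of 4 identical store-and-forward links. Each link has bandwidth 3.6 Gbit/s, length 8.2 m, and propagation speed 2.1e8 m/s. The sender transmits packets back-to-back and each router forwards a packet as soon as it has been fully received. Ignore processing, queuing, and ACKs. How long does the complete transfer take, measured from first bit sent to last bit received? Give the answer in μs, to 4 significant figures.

Per-hop transmission t_tx = L/R = 2000/3600000000 = 0.555556 μs.
Per-hop propagation t_prop = 8.2/210000000 = 0.0390476 μs.
Pipeline fill: first packet needs 4·t_tx to clear all hops; remaining 77 packets each add one t_tx.
Total = (4+78-1)·t_tx + 4·t_prop = 81·0.555556 + 4·0.0390476 = 45.16 μs.

45.16 μs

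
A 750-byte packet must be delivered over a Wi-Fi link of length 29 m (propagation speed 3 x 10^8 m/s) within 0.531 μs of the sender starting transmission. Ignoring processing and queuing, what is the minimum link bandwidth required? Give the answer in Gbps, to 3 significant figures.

13.8 Gbps

L = 6000 bits.
Propagation delay = 29 / 300000000 = 0.0966667 μs.
Transmission budget = 0.531 − 0.0966667 = 0.434333 μs.
R ≥ L / t_tx = 6000 bits / 4.34333e-07 s = 13.8 Gbps.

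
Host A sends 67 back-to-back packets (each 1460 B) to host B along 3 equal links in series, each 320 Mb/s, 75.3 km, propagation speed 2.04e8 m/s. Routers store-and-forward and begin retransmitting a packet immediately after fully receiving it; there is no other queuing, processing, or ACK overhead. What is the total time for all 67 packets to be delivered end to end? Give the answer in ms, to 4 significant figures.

Per-hop transmission t_tx = L/R = 11680/320000000 = 0.0365 ms.
Per-hop propagation t_prop = 75300/204000000 = 0.369118 ms.
Pipeline fill: first packet needs 3·t_tx to clear all hops; remaining 66 packets each add one t_tx.
Total = (3+67-1)·t_tx + 3·t_prop = 69·0.0365 + 3·0.369118 = 3.626 ms.

3.626 ms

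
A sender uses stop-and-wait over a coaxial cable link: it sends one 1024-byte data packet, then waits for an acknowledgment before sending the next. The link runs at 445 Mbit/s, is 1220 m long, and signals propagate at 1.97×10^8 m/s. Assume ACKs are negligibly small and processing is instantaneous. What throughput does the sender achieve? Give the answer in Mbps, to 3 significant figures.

266 Mbps

t_tx = L/R = 8192/445000000 = 1.8409e-05 s.
t_prop = 1220/197000000 = 6.19289e-06 s; RTT = 1.23858e-05 s.
Cycle = t_tx + RTT = 3.07948e-05 s.
Throughput = L / cycle = 8192 / 3.07948e-05 = 266 Mbps.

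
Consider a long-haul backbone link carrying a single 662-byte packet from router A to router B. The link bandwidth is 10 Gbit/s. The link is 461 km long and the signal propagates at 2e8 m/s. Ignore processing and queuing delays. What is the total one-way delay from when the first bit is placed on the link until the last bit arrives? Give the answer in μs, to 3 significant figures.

2310 μs

L = 662 × 8 = 5296 bits.
Transmission delay = L/R = 5296 / 10000000000 = 0.5296 μs.
Propagation delay = d/s = 461000 m / 200000000 m/s = 2305 μs.
Total = 2310 μs.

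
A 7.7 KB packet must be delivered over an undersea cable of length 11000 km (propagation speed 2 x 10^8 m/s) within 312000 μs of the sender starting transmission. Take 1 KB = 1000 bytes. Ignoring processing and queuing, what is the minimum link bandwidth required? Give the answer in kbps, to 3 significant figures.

L = 61600 bits.
Propagation delay = 11000000 / 200000000 = 55000 μs.
Transmission budget = 312000 − 55000 = 257000 μs.
R ≥ L / t_tx = 61600 bits / 0.257 s = 240 kbps.

240 kbps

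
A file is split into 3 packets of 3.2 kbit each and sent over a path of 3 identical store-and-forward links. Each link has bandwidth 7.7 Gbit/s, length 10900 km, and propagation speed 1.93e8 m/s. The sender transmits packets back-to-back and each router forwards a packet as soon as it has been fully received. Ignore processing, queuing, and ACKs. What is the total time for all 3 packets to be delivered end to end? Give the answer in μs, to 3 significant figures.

169000 μs

Per-hop transmission t_tx = L/R = 3200/7700000000 = 0.415584 μs.
Per-hop propagation t_prop = 10900000/193000000 = 56476.7 μs.
Pipeline fill: first packet needs 3·t_tx to clear all hops; remaining 2 packets each add one t_tx.
Total = (3+3-1)·t_tx + 3·t_prop = 5·0.415584 + 3·56476.7 = 169000 μs.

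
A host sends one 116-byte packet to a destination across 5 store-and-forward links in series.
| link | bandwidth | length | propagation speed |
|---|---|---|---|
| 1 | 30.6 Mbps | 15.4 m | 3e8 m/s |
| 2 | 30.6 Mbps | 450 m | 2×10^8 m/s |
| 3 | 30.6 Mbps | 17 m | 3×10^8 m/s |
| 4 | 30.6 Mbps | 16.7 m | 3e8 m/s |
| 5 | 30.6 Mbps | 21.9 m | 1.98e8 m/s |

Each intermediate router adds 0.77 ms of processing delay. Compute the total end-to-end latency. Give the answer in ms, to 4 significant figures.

3.234 ms

L = 116 × 8 = 928 bits.
Transmission delay per hop = L/R = 928/30600000 = 0.0303268 ms; 5 hops → 0.151634 ms.
Propagation delays (d/s per hop): 5.13333e-05, 0.00225, 5.66667e-05, 5.56667e-05, 0.000110606 ms; sum = 0.00252427 ms.
Processing at 4 router(s): 4 × 0.77 ms = 3.08 ms.
End-to-end = 3.234 ms.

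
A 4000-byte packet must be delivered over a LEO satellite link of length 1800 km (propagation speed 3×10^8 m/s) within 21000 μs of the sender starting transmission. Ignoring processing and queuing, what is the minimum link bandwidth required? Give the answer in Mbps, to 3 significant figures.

L = 32000 bits.
Propagation delay = 1800000 / 300000000 = 6000 μs.
Transmission budget = 21000 − 6000 = 15000 μs.
R ≥ L / t_tx = 32000 bits / 0.015 s = 2.13 Mbps.

2.13 Mbps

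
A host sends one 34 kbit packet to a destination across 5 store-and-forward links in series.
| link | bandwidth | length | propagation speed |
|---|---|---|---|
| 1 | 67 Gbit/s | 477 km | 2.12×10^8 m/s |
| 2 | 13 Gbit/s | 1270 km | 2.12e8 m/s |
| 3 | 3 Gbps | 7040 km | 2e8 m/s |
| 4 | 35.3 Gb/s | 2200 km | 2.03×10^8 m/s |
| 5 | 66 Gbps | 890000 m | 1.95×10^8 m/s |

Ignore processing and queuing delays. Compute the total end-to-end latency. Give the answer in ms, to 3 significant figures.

58.9 ms

L = 34000 bits.
Transmission delays (L/R per hop): 0.000507463, 0.00261538, 0.0113333, 0.000963173, 0.000515152 ms; sum = 0.0159345 ms.
Propagation delays (d/s per hop): 2.25, 5.99057, 35.2, 10.8374, 4.5641 ms; sum = 58.8421 ms.
End-to-end = 58.9 ms.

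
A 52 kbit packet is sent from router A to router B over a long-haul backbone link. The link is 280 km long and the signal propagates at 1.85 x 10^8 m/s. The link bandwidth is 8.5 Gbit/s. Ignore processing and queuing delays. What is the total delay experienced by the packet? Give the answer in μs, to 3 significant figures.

1520 μs

L = 52000 bits.
Transmission delay = L/R = 52000 / 8500000000 = 6.11765 μs.
Propagation delay = d/s = 280000 m / 185000000 m/s = 1513.51 μs.
Total = 1520 μs.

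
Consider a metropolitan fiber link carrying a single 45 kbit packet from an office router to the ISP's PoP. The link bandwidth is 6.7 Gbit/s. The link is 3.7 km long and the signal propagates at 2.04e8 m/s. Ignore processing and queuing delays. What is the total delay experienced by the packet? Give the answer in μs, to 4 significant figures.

L = 45000 bits.
Transmission delay = L/R = 45000 / 6700000000 = 6.71642 μs.
Propagation delay = d/s = 3700 m / 204000000 m/s = 18.1373 μs.
Total = 24.85 μs.

24.85 μs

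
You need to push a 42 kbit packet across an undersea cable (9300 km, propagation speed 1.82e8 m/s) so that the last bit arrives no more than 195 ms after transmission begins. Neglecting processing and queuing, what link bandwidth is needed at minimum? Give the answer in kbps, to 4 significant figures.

Propagation delay = 9300000 / 182000000 = 51.0989 ms.
Transmission budget = 195 − 51.0989 = 143.901 ms.
R ≥ L / t_tx = 42000 bits / 0.143901 s = 291.9 kbps.

291.9 kbps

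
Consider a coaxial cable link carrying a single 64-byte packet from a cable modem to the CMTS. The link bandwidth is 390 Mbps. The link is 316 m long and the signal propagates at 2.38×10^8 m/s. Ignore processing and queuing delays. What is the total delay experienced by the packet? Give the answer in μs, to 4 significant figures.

2.641 μs

L = 64 × 8 = 512 bits.
Transmission delay = L/R = 512 / 390000000 = 1.31282 μs.
Propagation delay = d/s = 316 m / 238000000 m/s = 1.32773 μs.
Total = 2.641 μs.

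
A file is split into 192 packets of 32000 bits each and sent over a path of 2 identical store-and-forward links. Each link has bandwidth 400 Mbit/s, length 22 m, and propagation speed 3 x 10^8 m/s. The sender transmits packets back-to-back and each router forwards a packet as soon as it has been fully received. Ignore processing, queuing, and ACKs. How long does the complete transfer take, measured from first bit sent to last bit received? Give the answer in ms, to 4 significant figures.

15.44 ms

Per-hop transmission t_tx = L/R = 32000/400000000 = 0.08 ms.
Per-hop propagation t_prop = 22/300000000 = 7.33333e-05 ms.
Pipeline fill: first packet needs 2·t_tx to clear all hops; remaining 191 packets each add one t_tx.
Total = (2+192-1)·t_tx + 2·t_prop = 193·0.08 + 2·7.33333e-05 = 15.44 ms.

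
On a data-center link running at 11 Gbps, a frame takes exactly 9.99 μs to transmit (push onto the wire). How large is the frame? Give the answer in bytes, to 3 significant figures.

13700 bytes

L = R × t_tx = 11000000000 b/s × 9.99e-06 s = 109890 bits.
In bytes: 109890 / 8 = 13700 bytes.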